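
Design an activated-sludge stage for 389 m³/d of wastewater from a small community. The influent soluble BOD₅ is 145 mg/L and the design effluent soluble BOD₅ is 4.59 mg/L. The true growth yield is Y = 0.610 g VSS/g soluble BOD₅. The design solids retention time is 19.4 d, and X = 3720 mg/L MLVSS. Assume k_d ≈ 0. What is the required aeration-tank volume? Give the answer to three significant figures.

V ≈ 174 m³

With k_d = 0 the design equation reduces to V = Y Q (S₀−S) θ_c / X = 0.610 × 389 × (145 − 4.59) × 19.4 / 3720 = 173.8 m³.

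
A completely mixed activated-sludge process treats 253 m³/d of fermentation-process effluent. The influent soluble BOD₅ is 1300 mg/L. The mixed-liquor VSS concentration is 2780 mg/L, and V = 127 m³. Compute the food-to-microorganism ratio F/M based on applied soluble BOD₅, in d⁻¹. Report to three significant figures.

F/M ≈ 0.932 d⁻¹

F/M = Q·S₀ / (V·X) = 253 × 1300 / (127.0 × 2780) = 0.9316 g soluble BOD₅·(g VSS·d)⁻¹.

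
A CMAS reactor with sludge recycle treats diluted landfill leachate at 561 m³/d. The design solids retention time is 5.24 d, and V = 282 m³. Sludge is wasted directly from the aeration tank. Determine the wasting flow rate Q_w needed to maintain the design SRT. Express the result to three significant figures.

Wasting from the aeration tank: Q_w = V / θ_c = 282.0 / 5.24 = 53.82 m³/d.

Q_w ≈ 53.8 m³/d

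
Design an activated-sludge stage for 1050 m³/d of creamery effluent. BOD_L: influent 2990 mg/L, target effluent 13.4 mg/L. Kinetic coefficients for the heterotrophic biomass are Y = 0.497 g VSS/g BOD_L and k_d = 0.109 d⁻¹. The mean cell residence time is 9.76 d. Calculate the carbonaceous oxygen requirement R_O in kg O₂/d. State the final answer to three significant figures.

R_O ≈ 2060 kg O₂/d

Observed yield with endogenous decay: Y_obs = Y / (1 + k_d·θ_c) = 0.497 / (1 + 0.109 × 9.76) = 0.497 / 2.064 = 0.2408 g VSS/g BOD_L.
Substrate removed = Q·(S₀ − S) = 1050 m³/d × (2990 − 13.4) g/m³ = 3.13×10^6 g/d = 3125 kg/d.
Net sludge production P_X = 0.2408 × 3125 = 752.6 kg VSS/d.
R_O = Q·ΔS − 1.42 P_X = 3125 − 1069 = 2057 kg O₂/d.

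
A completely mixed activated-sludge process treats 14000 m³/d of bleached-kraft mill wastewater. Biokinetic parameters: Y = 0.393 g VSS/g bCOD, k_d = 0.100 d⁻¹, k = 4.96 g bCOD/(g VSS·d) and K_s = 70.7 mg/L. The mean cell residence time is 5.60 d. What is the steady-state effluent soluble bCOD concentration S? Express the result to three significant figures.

From the Monod/SRT balance for a CMAS, S = K_s·(1+k_d θ_c)/[θ_c·(Y k − k_d) − 1] = 70.7 × (1 + 0.100 × 5.60) / [5.60 × (0.393 × 4.96 − 0.100) − 1] = 110.3 / 9.356 = 11.79 mg/L.

S ≈ 11.8 mg/L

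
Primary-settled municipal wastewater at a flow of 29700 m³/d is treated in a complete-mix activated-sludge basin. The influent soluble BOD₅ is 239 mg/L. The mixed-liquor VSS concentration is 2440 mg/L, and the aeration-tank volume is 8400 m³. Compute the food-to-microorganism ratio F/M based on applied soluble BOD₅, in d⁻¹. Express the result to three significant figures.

F/M ≈ 0.346 d⁻¹

F/M = applied load / biomass = Q·S₀/(V·X) = 29700 × 239 / (8400 × 2440) = 0.3463 d⁻¹.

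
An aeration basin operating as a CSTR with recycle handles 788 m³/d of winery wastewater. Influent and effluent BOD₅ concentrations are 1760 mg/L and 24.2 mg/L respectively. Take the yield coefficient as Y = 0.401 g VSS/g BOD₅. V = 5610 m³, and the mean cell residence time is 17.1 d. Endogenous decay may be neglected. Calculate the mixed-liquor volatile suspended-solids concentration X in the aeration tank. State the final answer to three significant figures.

From V·X = Y·Q·(S₀ − S)·θ_c (decay neglected): X = 0.401 × 788 × (1760 − 24.2) × 17.1 / 5610 = 1672 mg/L.

X ≈ 1670 mg/L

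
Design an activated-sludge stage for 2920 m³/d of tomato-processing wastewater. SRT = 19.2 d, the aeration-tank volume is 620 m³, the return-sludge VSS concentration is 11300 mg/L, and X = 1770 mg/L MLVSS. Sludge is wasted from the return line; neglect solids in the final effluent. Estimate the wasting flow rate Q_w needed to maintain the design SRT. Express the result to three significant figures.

Q_w = (V·X)/(θ_c X_r) = 620.0 × 1770 / (19.2 × 11300) = 5.058 m³/d.

Q_w ≈ 5.06 m³/d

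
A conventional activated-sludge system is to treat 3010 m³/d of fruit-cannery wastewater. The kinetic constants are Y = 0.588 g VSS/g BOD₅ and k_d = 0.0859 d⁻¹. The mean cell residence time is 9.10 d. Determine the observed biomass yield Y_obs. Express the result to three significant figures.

Observed yield with endogenous decay: Y_obs = Y / (1 + k_d·θ_c) = 0.588 / (1 + 0.0859 × 9.10) = 0.588 / 1.782 = 0.3300 g VSS/g BOD₅.

Y_obs ≈ 0.330 g VSS/g BOD₅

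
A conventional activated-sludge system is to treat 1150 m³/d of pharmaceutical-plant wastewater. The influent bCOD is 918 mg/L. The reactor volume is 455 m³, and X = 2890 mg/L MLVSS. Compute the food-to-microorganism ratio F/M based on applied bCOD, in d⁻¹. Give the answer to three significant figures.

Food-to-microorganism ratio F/M = Q S₀ / (V X) = 1150 × 918 / (455.0 × 2890) = 0.8028 d⁻¹.

F/M ≈ 0.803 d⁻¹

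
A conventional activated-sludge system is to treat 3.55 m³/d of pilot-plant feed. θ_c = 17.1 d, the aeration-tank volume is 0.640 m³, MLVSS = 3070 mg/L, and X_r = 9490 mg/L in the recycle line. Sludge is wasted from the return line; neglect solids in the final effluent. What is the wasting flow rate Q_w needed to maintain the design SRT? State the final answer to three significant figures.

Wasting from the return line (neglecting effluent solids): Q_w = V·X / (θ_c·X_r) = 0.6400 × 3070 / (17.1 × 9490) = 0.01211 m³/d.

Q_w ≈ 0.0121 m³/d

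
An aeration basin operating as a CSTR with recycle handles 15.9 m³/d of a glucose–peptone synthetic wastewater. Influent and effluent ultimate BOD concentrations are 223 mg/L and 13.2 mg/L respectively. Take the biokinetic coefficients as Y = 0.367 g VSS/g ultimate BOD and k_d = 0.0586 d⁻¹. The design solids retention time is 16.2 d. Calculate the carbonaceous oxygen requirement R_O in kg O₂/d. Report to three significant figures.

R_O ≈ 2.44 kg O₂/d

Observed yield with endogenous decay: Y_obs = Y / (1 + k_d·θ_c) = 0.367 / (1 + 0.0586 × 16.2) = 0.367 / 1.949 = 0.1883 g VSS/g ultimate BOD.
ΔS = 223 − 13.2 = 209.8 mg/L, so the substrate removal rate is 15.9 × 209.8/1000 = 3.336 kg ultimate BOD/d.
Biomass synthesised: P_X = Y_obs × 3.336 = 0.6280 kg VSS/d.
Carbonaceous O₂ demand = substrate oxidised − cell-mass equivalent = 3.336 − 1.42 × 0.6280 = 2.444 kg O₂/d.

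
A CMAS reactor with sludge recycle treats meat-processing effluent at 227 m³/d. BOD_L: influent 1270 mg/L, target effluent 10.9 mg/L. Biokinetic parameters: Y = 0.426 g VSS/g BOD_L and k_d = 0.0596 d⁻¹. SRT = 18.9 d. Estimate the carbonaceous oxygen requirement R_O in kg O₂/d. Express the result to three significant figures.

R_O ≈ 205 kg O₂/d

Correct the yield for decay: Y_obs = Y/(1 + k_d θ_c) = 0.426 / (1 + 0.0596 × 18.9) = 0.426 / 2.126 = 0.2003.
Substrate removed = Q·(S₀ − S) = 227 m³/d × (1270 − 10.9) g/m³ = 2.86×10^5 g/d = 285.8 kg/d.
Net sludge production P_X = 0.2003 × 285.8 = 57.26 kg VSS/d.
R_O = Q·(S₀ − S) − 1.42·P_X = 285.8 − 1.42 × 57.26 = 204.5 kg O₂/d.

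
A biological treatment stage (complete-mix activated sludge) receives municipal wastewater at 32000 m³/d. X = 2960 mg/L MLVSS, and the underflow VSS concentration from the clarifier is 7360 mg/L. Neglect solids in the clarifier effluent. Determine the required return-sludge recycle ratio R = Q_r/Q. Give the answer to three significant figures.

R ≈ 0.673

Mass balance around the secondary clarifier (neglecting effluent solids): R = X / (X_r − X) = 2960 / (7360 − 2960) = 0.6727.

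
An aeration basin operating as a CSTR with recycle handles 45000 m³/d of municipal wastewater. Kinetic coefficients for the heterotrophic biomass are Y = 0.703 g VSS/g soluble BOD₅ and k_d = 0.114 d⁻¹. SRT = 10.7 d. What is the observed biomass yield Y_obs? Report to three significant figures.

Correct the yield for decay: Y_obs = Y/(1 + k_d θ_c) = 0.703 / (1 + 0.114 × 10.7) = 0.703 / 2.220 = 0.3167.

Y_obs ≈ 0.317 g VSS/g soluble BOD₅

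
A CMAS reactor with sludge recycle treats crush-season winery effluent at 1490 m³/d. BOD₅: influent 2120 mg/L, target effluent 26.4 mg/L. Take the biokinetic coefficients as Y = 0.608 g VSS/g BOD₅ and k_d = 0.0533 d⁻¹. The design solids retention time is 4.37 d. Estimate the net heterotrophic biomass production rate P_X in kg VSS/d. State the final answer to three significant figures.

P_X ≈ 1540 kg VSS/d

Correct the yield for decay: Y_obs = Y/(1 + k_d θ_c) = 0.608 / (1 + 0.0533 × 4.37) = 0.608 / 1.233 = 0.4931.
Mass of BOD₅ removed per day: Q(S₀ − S) = 1490 × 2094 g/m³ = 3119 kg/d.
Biomass produced: P_X = Y_obs·Q·ΔS = 0.4931 × 3119 ≈ 1538 kg VSS/d.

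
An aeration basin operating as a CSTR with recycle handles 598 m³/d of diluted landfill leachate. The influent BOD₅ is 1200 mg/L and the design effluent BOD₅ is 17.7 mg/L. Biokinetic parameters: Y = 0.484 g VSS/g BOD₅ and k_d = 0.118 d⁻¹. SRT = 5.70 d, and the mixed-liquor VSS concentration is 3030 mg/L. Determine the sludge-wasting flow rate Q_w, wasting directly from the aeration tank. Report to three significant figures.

Rearranging the biomass balance for a CMAS with decay, V = Y·Q·ΔS·θ_c / [X·(1+k_d θ_c)] = 0.484 × 598 × (1200 − 17.7) × 5.70 / [3030 × (1 + 0.118 × 5.70)] = 1.95×10^6 / 5068 = 384.9 m³.
Wasting from the aeration tank: Q_w = V / θ_c = 384.9 / 5.70 = 67.52 m³/d.

Q_w ≈ 67.5 m³/d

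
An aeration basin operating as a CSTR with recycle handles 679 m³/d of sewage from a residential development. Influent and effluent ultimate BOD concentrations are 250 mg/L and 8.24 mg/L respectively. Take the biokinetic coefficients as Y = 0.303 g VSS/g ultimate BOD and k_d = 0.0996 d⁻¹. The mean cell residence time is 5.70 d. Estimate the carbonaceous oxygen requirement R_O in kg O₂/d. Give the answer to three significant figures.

Observed yield with endogenous decay: Y_obs = Y / (1 + k_d·θ_c) = 0.303 / (1 + 0.0996 × 5.70) = 0.303 / 1.568 = 0.1933 g VSS/g ultimate BOD.
Q·(S₀ − S) = 679 × (250 − 8.24) × 10⁻³ = 164.2 kg/d removed.
Net sludge production P_X = 0.1933 × 164.2 = 31.73 kg VSS/d.
R_O = Q·ΔS − 1.42 P_X = 164.2 − 45.05 = 119.1 kg O₂/d.

R_O ≈ 119 kg O₂/d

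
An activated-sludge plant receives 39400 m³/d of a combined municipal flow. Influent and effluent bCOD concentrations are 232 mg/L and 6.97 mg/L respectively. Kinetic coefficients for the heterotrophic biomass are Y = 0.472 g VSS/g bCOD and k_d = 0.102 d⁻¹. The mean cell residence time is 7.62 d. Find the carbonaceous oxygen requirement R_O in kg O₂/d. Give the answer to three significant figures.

R_O ≈ 5520 kg O₂/d

Correct the yield for decay: Y_obs = Y/(1 + k_d θ_c) = 0.472 / (1 + 0.102 × 7.62) = 0.472 / 1.777 = 0.2656.
Q·(S₀ − S) = 39400 × (232 − 6.97) × 10⁻³ = 8866 kg/d removed.
P_X = Y_obs·Q·(S₀ − S) = 0.2656 × 8866 = 2355 kg VSS/d.
R_O = Q·(S₀ − S) − 1.42·P_X = 8866 − 1.42 × 2355 = 5523 kg O₂/d.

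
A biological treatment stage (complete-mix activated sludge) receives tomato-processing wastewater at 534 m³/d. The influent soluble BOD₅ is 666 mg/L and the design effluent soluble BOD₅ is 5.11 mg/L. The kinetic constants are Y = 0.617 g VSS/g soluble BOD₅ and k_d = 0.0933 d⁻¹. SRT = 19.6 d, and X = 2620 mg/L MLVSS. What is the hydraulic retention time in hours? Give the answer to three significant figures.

Steady-state biomass mass balance: V·X·(1 + k_d·θ_c) = Y·Q·(S₀ − S)·θ_c, so V = 0.617 × 534 × (666 − 5.11) × 19.6 / [2620 × (1 + 0.0933 × 19.6)] = 4.27×10^6 / 7411 = 575.9 m³.
HRT = V/Q = 575.9 m³ / 534 m³·d⁻¹ = 1.078 d × 24 = 25.88 h.

τ ≈ 25.9 h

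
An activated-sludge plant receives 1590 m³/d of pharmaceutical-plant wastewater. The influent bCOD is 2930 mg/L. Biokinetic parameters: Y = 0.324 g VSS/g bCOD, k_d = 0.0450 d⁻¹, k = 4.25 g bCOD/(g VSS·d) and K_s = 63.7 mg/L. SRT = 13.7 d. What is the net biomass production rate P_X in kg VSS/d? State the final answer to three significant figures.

P_X ≈ 932 kg VSS/d

Effluent substrate depends only on kinetics and SRT: S = K_s(1 + k_d θ_c) / [θ_c(Yk − k_d) − 1] = 63.7 × (1 + 0.0450 × 13.7) / [13.7 × (0.324 × 4.25 − 0.0450) − 1] = 103.0 / 17.25 = 5.970 mg/L.
Correct the yield for decay: Y_obs = Y/(1 + k_d θ_c) = 0.324 / (1 + 0.0450 × 13.7) = 0.324 / 1.616 = 0.2004.
Mass of bCOD removed per day: Q(S₀ − S) = 1590 × 2924 g/m³ = 4649 kg/d.
Net biomass production P_X = Y_obs × Q·(S₀ − S) = 0.2004 × 4649 = 931.9 kg VSS/d.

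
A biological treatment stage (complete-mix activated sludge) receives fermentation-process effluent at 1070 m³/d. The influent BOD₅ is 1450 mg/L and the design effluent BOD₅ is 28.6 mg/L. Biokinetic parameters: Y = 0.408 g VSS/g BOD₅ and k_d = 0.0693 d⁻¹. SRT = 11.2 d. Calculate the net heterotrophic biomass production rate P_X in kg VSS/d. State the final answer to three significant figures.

Y_obs = Y / (1 + k_d θ_c) = 0.408 / (1 + 0.0693 × 11.2) = 0.408 / 1.776 = 0.2297.
Substrate removed = Q·(S₀ − S) = 1070 m³/d × (1450 − 28.6) g/m³ = 1.52×10^6 g/d = 1521 kg/d.
Net biomass production P_X = Y_obs × Q·(S₀ − S) = 0.2297 × 1521 = 349.4 kg VSS/d.

P_X ≈ 349 kg VSS/d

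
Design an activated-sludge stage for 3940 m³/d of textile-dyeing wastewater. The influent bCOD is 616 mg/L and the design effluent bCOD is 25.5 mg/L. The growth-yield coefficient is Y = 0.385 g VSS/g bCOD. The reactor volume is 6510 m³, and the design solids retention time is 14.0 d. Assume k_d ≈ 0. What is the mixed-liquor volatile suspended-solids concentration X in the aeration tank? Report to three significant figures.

X ≈ 1930 mg/L

Without decay, X = Y Q (S₀−S) θ_c / V = 0.385 × 3940 × (616 − 25.5) × 14.0 / 6510 = 1926 mg/L.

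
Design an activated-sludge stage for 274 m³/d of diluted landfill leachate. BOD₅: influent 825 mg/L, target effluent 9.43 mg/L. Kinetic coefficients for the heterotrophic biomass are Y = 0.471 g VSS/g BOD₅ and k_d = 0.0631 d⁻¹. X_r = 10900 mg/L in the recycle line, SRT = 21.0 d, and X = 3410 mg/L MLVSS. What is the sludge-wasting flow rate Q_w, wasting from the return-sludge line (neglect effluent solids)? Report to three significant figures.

Q_w ≈ 4.15 m³/d

Steady-state biomass mass balance: V·X·(1 + k_d·θ_c) = Y·Q·(S₀ − S)·θ_c, so V = 0.471 × 274 × (825 − 9.43) × 21.0 / [3410 × (1 + 0.0631 × 21.0)] = 2.21×10^6 / 7929 = 278.8 m³.
Wasting from the return line (neglecting effluent solids): Q_w = V·X / (θ_c·X_r) = 278.8 × 3410 / (21.0 × 10900) = 4.153 m³/d.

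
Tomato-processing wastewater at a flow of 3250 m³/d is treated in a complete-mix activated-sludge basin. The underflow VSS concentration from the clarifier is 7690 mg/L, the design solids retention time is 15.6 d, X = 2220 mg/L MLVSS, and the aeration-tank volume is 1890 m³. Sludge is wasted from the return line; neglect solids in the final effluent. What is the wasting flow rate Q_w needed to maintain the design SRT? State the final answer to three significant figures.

Q_w = (V·X)/(θ_c X_r) = 1890 × 2220 / (15.6 × 7690) = 34.98 m³/d.

Q_w ≈ 35.0 m³/d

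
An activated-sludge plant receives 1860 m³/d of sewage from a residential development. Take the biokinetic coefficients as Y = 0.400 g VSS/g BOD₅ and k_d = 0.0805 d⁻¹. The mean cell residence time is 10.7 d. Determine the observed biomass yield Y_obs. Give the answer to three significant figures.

Observed yield with endogenous decay: Y_obs = Y / (1 + k_d·θ_c) = 0.400 / (1 + 0.0805 × 10.7) = 0.400 / 1.861 = 0.2149 g VSS/g BOD₅.

Y_obs ≈ 0.215 g VSS/g BOD₅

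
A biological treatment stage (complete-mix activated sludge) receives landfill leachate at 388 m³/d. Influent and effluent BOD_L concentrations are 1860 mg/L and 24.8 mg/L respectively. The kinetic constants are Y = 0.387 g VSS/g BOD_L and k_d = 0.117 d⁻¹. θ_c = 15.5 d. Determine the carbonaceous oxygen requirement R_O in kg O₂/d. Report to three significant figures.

R_O ≈ 573 kg O₂/d

The observed yield is Y_obs = Y/(1 + k_d·θ_c) = 0.387 / (1 + 0.117 × 15.5) = 0.387 / 2.814 = 0.1376 g VSS per g BOD_L removed.
Q·(S₀ − S) = 388 × (1860 − 24.8) × 10⁻³ = 712.1 kg/d removed.
Biomass synthesised: P_X = Y_obs × 712.1 = 97.94 kg VSS/d.
R_O = Q·(S₀ − S) − 1.42·P_X = 712.1 − 1.42 × 97.94 = 573.0 kg O₂/d.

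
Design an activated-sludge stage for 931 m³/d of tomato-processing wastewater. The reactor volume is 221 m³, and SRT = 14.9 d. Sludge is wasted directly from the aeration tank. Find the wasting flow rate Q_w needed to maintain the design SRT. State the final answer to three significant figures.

For wasting at MLVSS concentration, Q_w = V/θ_c = 221.0/14.9 = 14.83 m³/d.

Q_w ≈ 14.8 m³/d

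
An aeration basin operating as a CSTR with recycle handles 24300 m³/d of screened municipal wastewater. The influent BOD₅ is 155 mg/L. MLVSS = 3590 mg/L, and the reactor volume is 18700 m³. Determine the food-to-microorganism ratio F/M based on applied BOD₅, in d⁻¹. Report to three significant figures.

F/M = Q·S₀ / (V·X) = 24300 × 155 / (18700 × 3590) = 0.05611 g BOD₅·(g VSS·d)⁻¹.

F/M ≈ 0.0561 d⁻¹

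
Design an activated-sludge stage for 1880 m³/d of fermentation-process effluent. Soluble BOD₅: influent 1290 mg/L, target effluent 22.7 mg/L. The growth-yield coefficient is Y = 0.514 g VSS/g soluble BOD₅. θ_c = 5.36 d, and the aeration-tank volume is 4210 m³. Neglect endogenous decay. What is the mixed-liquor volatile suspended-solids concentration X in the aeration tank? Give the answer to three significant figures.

X ≈ 1560 mg/L

Without decay, X = Y Q (S₀−S) θ_c / V = 0.514 × 1880 × (1290 − 22.7) × 5.36 / 4210 = 1559 mg/L.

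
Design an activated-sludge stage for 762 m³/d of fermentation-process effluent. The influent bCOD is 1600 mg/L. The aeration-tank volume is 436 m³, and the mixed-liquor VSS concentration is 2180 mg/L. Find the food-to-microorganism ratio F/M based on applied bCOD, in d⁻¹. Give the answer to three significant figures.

F/M ≈ 1.28 d⁻¹

F/M = Q·S₀ / (V·X) = 762 × 1600 / (436.0 × 2180) = 1.283 g bCOD·(g VSS·d)⁻¹.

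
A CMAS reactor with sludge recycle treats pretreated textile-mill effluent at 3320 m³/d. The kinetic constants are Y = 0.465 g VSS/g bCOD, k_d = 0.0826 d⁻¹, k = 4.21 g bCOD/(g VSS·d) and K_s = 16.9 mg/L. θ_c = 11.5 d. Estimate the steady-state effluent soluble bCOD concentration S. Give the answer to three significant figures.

For a completely mixed reactor with recycle the Lawrence–McCarty relation gives S = K_s·(1 + k_d·θ_c) / [θ_c·(Y·k − k_d) − 1] = 16.9 × (1 + 0.0826 × 11.5) / [11.5 × (0.465 × 4.21 − 0.0826) − 1] = 32.95 / 20.56 = 1.603 mg/L.

S ≈ 1.60 mg/L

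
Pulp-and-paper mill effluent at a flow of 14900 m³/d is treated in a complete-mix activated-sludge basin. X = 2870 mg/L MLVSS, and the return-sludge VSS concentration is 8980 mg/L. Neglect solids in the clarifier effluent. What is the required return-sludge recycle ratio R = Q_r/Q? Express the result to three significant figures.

Solids balance on the clarifier gives (1+R)X = R·X_r, so R = X/(X_r − X) = 2870 / (8980 − 2870) = 0.4697.

R ≈ 0.470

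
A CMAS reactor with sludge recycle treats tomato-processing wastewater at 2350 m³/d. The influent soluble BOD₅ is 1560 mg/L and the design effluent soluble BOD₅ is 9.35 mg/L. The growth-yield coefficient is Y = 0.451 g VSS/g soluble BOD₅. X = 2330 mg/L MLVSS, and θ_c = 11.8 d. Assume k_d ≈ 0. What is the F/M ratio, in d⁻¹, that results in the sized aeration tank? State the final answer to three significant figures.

With k_d = 0 the design equation reduces to V = Y Q (S₀−S) θ_c / X = 0.451 × 2350 × (1560 − 9.35) × 11.8 / 2330 = 8323 m³.
Food-to-microorganism ratio F/M = Q S₀ / (V X) = 2350 × 1560 / (8323 × 2330) = 0.1890 d⁻¹.

F/M ≈ 0.189 d⁻¹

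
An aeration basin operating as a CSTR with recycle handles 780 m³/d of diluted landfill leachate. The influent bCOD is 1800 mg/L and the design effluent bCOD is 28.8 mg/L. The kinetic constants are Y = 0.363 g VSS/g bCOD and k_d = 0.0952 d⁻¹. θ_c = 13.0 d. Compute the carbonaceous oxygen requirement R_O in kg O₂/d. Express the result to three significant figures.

R_O ≈ 1060 kg O₂/d

Correct the yield for decay: Y_obs = Y/(1 + k_d θ_c) = 0.363 / (1 + 0.0952 × 13.0) = 0.363 / 2.238 = 0.1622.
Substrate removed = Q·(S₀ − S) = 780 m³/d × (1800 − 28.8) g/m³ = 1.38×10^6 g/d = 1382 kg/d.
P_X = Y_obs·Q·(S₀ − S) = 0.1622 × 1382 = 224.1 kg VSS/d.
R_O = Q·(S₀ − S) − 1.42·P_X = 1382 − 1.42 × 224.1 = 1063 kg O₂/d.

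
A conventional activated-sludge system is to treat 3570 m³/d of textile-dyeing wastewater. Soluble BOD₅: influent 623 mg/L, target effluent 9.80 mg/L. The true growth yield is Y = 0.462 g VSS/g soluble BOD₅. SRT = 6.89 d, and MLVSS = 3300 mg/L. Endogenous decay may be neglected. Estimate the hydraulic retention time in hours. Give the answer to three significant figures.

τ ≈ 14.2 h

With k_d = 0 the design equation reduces to V = Y Q (S₀−S) θ_c / X = 0.462 × 3570 × (623 − 9.80) × 6.89 / 3300 = 2112 m³.
HRT = V/Q = 2112 m³ / 3570 m³·d⁻¹ = 0.5915 d × 24 = 14.20 h.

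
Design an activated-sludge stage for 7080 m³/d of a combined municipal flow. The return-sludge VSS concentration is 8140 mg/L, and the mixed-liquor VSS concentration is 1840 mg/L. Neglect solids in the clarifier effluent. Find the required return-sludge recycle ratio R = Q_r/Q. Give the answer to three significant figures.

R ≈ 0.292

R = Q_r/Q = X/(X_r − X) = 1840 / (8140 − 1840) = 0.2921.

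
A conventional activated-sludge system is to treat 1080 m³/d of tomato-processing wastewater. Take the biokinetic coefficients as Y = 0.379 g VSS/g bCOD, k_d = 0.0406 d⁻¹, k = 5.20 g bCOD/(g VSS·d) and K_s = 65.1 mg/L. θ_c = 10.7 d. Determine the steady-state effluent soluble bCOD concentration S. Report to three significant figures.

From the Monod/SRT balance for a CMAS, S = K_s·(1+k_d θ_c)/[θ_c·(Y k − k_d) − 1] = 65.1 × (1 + 0.0406 × 10.7) / [10.7 × (0.379 × 5.20 − 0.0406) − 1] = 93.38 / 19.65 = 4.751 mg/L.

S ≈ 4.75 mg/L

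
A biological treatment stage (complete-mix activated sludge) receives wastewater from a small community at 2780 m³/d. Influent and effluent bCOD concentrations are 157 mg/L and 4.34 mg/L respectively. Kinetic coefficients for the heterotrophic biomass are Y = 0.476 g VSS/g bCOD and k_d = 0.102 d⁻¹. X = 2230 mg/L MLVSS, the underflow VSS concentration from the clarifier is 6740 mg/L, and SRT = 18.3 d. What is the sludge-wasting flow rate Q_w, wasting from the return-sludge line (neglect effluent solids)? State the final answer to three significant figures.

From the SRT design equation V = Y Q (S₀−S) θ_c / [X (1 + k_d θ_c)] = 0.476 × 2780 × (157 − 4.34) × 18.3 / [2230 × (1 + 0.102 × 18.3)] = 3.7×10^6 / 6393 = 578.3 m³.
Wasting from the return line (neglecting effluent solids): Q_w = V·X / (θ_c·X_r) = 578.3 × 2230 / (18.3 × 6740) = 10.46 m³/d.

Q_w ≈ 10.5 m³/d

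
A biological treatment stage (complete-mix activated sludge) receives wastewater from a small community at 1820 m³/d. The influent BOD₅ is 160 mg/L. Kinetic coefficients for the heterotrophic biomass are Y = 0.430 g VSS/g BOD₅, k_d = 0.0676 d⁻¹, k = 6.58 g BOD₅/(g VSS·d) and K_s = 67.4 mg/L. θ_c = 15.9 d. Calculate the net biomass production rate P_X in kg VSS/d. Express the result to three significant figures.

For a completely mixed reactor with recycle the Lawrence–McCarty relation gives S = K_s·(1 + k_d·θ_c) / [θ_c·(Y·k − k_d) − 1] = 67.4 × (1 + 0.0676 × 15.9) / [15.9 × (0.430 × 6.58 − 0.0676) − 1] = 139.8 / 42.91 = 3.259 mg/L.
Observed yield with endogenous decay: Y_obs = Y / (1 + k_d·θ_c) = 0.430 / (1 + 0.0676 × 15.9) = 0.430 / 2.075 = 0.2072 g VSS/g BOD₅.
Mass of BOD₅ removed per day: Q(S₀ − S) = 1820 × 156.7 g/m³ = 285.3 kg/d.
So the net sludge growth is P_X = 0.2072 × 285.3 = 59.12 kg VSS/d.

P_X ≈ 59.1 kg VSS/d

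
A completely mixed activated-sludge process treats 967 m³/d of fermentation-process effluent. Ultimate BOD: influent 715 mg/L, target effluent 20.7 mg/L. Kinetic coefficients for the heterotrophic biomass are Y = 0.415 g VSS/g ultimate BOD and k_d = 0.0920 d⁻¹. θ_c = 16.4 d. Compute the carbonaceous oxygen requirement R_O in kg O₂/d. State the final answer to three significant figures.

R_O ≈ 514 kg O₂/d

The observed yield is Y_obs = Y/(1 + k_d·θ_c) = 0.415 / (1 + 0.0920 × 16.4) = 0.415 / 2.509 = 0.1654 g VSS per g ultimate BOD removed.
ΔS = 715 − 20.7 = 694.3 mg/L, so the substrate removal rate is 967 × 694.3/1000 = 671.4 kg ultimate BOD/d.
Biomass synthesised: P_X = Y_obs × 671.4 = 111.1 kg VSS/d.
Carbonaceous O₂ demand = substrate oxidised − cell-mass equivalent = 671.4 − 1.42 × 111.1 = 513.7 kg O₂/d.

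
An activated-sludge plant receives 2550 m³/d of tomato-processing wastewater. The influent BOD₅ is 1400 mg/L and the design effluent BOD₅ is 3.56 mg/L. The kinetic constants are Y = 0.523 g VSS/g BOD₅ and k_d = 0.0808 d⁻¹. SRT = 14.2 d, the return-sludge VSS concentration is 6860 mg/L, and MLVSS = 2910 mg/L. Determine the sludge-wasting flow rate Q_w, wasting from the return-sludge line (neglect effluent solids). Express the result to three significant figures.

Q_w ≈ 126 m³/d

Steady-state biomass mass balance: V·X·(1 + k_d·θ_c) = Y·Q·(S₀ − S)·θ_c, so V = 0.523 × 2550 × (1400 − 3.56) × 14.2 / [2910 × (1 + 0.0808 × 14.2)] = 2.64×10^7 / 6249 = 4232 m³.
Q_w = (V·X)/(θ_c X_r) = 4232 × 2910 / (14.2 × 6860) = 126.4 m³/d.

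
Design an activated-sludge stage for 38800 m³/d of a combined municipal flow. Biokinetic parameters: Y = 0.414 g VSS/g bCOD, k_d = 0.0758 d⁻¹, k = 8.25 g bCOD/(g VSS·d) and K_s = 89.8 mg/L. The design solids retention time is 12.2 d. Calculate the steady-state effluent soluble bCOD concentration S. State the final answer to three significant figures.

Effluent substrate depends only on kinetics and SRT: S = K_s(1 + k_d θ_c) / [θ_c(Yk − k_d) − 1] = 89.8 × (1 + 0.0758 × 12.2) / [12.2 × (0.414 × 8.25 − 0.0758) − 1] = 172.8 / 39.74 = 4.349 mg/L.

S ≈ 4.35 mg/L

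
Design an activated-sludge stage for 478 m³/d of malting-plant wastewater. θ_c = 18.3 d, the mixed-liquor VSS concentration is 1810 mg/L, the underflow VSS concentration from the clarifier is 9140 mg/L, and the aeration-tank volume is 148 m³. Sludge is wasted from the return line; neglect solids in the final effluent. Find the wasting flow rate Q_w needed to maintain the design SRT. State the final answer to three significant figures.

θ_c = V·X/(Q_w·X_r) when wasting from the recycle, so Q_w = V·X/(θ_c·X_r) = 148.0 × 1810 / (18.3 × 9140) = 1.602 m³/d.

Q_w ≈ 1.60 m³/d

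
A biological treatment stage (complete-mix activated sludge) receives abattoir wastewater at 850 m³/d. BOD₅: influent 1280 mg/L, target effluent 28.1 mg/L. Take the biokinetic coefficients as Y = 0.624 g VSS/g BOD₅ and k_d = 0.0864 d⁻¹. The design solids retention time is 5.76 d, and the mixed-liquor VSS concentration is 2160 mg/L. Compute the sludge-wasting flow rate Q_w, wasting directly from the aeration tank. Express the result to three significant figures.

Steady-state biomass mass balance: V·X·(1 + k_d·θ_c) = Y·Q·(S₀ − S)·θ_c, so V = 0.624 × 850 × (1280 − 28.1) × 5.76 / [2160 × (1 + 0.0864 × 5.76)] = 3.82×10^6 / 3235 = 1182 m³.
Wasting from the aeration tank: Q_w = V / θ_c = 1182 / 5.76 = 205.3 m³/d.

Q_w ≈ 205 m³/d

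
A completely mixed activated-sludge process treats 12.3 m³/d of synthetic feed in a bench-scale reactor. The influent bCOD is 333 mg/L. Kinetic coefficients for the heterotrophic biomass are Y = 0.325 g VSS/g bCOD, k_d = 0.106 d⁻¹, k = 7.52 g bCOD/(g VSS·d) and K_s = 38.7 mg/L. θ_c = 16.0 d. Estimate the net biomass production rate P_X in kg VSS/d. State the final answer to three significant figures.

P_X ≈ 0.490 kg VSS/d

Effluent substrate depends only on kinetics and SRT: S = K_s(1 + k_d θ_c) / [θ_c(Yk − k_d) − 1] = 38.7 × (1 + 0.106 × 16.0) / [16.0 × (0.325 × 7.52 − 0.106) − 1] = 104.3 / 36.41 = 2.866 mg/L.
The observed yield is Y_obs = Y/(1 + k_d·θ_c) = 0.325 / (1 + 0.106 × 16.0) = 0.325 / 2.696 = 0.1205 g VSS per g bCOD removed.
ΔS = 333 − 2.87 = 330.1 mg/L, so the substrate removal rate is 12.3 × 330.1/1000 = 4.061 kg bCOD/d.
Biomass produced: P_X = Y_obs·Q·ΔS = 0.1205 × 4.061 ≈ 0.4895 kg VSS/d.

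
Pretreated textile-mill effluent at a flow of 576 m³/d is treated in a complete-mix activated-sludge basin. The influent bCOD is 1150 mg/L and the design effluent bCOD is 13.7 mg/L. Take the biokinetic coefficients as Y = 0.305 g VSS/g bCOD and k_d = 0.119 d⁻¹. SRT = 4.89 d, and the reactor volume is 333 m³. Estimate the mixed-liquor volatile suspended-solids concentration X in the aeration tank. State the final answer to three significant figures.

X ≈ 1850 mg/L

From V·X·(1 + k_d·θ_c) = Y·Q·(S₀ − S)·θ_c: X = 0.305 × 576 × (1150 − 13.7) × 4.89 / [333 × (1 + 0.119 × 4.89)] = 1853 mg/L.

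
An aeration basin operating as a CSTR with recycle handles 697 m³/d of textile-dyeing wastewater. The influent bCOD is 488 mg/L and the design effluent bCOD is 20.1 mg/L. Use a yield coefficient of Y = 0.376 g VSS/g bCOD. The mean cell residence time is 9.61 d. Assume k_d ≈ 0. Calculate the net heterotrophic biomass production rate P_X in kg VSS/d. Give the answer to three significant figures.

No decay correction is needed, so Y_obs = Y = 0.376.
Q·(S₀ − S) = 697 × (488 − 20.1) × 10⁻³ = 326.1 kg/d removed.
Net biomass production P_X = Y_obs × Q·(S₀ − S) = 0.3760 × 326.1 = 122.6 kg VSS/d.

P_X ≈ 123 kg VSS/d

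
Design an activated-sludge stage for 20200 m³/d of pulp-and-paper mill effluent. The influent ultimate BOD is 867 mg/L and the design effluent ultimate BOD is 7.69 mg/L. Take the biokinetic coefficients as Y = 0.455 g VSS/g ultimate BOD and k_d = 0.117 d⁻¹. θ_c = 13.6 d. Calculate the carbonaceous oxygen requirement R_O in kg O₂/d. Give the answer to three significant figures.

R_O ≈ 13000 kg O₂/d

Correct the yield for decay: Y_obs = Y/(1 + k_d θ_c) = 0.455 / (1 + 0.117 × 13.6) = 0.455 / 2.591 = 0.1756.
ΔS = 867 − 7.69 = 859.3 mg/L, so the substrate removal rate is 20200 × 859.3/1000 = 17358 kg ultimate BOD/d.
P_X = Y_obs·Q·(S₀ − S) = 0.1756 × 17358 = 3048 kg VSS/d.
Carbonaceous O₂ demand = substrate oxidised − cell-mass equivalent = 17358 − 1.42 × 3048 = 13030 kg O₂/d.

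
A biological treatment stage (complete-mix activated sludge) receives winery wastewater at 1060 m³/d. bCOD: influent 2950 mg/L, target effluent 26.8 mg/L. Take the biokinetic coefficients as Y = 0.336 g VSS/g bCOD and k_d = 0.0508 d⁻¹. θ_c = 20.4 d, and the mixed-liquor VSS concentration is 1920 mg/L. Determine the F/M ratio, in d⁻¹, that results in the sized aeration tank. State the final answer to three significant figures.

F/M ≈ 0.300 d⁻¹

Rearranging the biomass balance for a CMAS with decay, V = Y·Q·ΔS·θ_c / [X·(1+k_d θ_c)] = 0.336 × 1060 × (2950 − 26.8) × 20.4 / [1920 × (1 + 0.0508 × 20.4)] = 2.12×10^7 / 3910 = 5432 m³.
F/M = applied load / biomass = Q·S₀/(V·X) = 1060 × 2950 / (5432 × 1920) = 0.2998 d⁻¹.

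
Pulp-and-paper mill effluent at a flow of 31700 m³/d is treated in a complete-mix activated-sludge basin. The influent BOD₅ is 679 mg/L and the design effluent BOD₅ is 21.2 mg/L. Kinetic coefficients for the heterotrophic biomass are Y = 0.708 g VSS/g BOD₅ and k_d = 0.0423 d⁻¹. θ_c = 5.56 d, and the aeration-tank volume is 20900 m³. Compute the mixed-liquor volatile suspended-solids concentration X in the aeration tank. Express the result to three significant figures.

X = Y·Q·ΔS·θ_c / [V·(1 + k_d θ_c)] = 0.708 × 31700 × (679 − 21.2) × 5.56 / [20900 × (1 + 0.0423 × 5.56)] = 3180 mg/L.

X ≈ 3180 mg/L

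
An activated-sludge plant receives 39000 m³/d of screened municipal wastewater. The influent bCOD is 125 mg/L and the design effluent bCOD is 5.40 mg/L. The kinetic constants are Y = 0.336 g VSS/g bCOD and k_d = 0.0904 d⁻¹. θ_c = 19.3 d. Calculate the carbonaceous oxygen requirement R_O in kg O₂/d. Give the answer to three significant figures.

R_O ≈ 3850 kg O₂/d

Y_obs = Y / (1 + k_d θ_c) = 0.336 / (1 + 0.0904 × 19.3) = 0.336 / 2.745 = 0.1224.
Q·(S₀ − S) = 39000 × (125 − 5.40) × 10⁻³ = 4664 kg/d removed.
Net sludge production P_X = 0.1224 × 4664 = 571.0 kg VSS/d.
R_O = Q·(S₀ − S) − 1.42·P_X = 4664 − 1.42 × 571.0 = 3854 kg O₂/d.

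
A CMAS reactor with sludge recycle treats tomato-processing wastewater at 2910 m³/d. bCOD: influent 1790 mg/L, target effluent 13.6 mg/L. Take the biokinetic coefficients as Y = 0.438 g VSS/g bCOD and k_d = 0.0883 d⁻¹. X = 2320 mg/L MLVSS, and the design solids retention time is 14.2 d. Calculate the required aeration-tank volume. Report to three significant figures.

From the SRT design equation V = Y Q (S₀−S) θ_c / [X (1 + k_d θ_c)] = 0.438 × 2910 × (1790 − 13.6) × 14.2 / [2320 × (1 + 0.0883 × 14.2)] = 3.22×10^7 / 5229 = 6149 m³.

V ≈ 6150 m³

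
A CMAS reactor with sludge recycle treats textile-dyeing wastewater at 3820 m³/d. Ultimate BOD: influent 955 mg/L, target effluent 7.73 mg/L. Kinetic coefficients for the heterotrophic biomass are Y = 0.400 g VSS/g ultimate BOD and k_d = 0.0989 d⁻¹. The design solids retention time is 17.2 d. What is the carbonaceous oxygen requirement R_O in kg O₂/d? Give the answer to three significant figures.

R_O ≈ 2860 kg O₂/d

Correct the yield for decay: Y_obs = Y/(1 + k_d θ_c) = 0.400 / (1 + 0.0989 × 17.2) = 0.400 / 2.701 = 0.1481.
Substrate removed = Q·(S₀ − S) = 3820 m³/d × (955 − 7.73) g/m³ = 3.62×10^6 g/d = 3619 kg/d.
P_X = Y_obs·Q·(S₀ − S) = 0.1481 × 3619 = 535.9 kg VSS/d.
R_O = Q·ΔS − 1.42 P_X = 3619 − 760.9 = 2858 kg O₂/d.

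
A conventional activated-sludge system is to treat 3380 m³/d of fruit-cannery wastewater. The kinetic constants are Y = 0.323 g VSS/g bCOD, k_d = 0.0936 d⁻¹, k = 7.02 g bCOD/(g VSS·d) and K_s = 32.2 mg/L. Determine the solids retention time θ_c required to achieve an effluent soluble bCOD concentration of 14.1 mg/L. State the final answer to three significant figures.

θ_c ≈ 1.68 d

Specific growth rate at S = 14.1 mg/L: μ = YkS/(K_s+S) = 0.323·7.02·14.1/(32.2+14.1) = 0.6905 d⁻¹.
θ_c = 1/(μ − k_d) = 1/(0.6905 − 0.0936) = 1/0.5969 = 1.675 d.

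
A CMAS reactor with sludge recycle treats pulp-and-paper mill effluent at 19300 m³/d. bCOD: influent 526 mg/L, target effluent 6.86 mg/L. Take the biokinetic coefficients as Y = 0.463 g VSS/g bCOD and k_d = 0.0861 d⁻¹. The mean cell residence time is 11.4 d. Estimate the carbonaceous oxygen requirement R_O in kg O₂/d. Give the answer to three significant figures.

Correct the yield for decay: Y_obs = Y/(1 + k_d θ_c) = 0.463 / (1 + 0.0861 × 11.4) = 0.463 / 1.982 = 0.2337.
ΔS = 526 − 6.86 = 519.1 mg/L, so the substrate removal rate is 19300 × 519.1/1000 = 10019 kg bCOD/d.
Biomass synthesised: P_X = Y_obs × 10019 = 2341 kg VSS/d.
R_O = Q·ΔS − 1.42 P_X = 10019 − 3324 = 6695 kg O₂/d.

R_O ≈ 6700 kg O₂/d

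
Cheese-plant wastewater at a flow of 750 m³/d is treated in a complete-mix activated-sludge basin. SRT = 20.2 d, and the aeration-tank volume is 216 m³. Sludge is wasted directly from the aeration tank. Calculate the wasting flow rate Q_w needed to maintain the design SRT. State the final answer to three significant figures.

Q_w ≈ 10.7 m³/d

For wasting at MLVSS concentration, Q_w = V/θ_c = 216.0/20.2 = 10.69 m³/d.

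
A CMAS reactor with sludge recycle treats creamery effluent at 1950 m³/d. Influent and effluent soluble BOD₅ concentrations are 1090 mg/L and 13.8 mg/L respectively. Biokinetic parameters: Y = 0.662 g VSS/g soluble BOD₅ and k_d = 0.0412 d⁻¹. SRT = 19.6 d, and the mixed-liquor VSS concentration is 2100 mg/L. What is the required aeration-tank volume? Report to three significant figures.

Steady-state biomass mass balance: V·X·(1 + k_d·θ_c) = Y·Q·(S₀ − S)·θ_c, so V = 0.662 × 1950 × (1090 − 13.8) × 19.6 / [2100 × (1 + 0.0412 × 19.6)] = 2.72×10^7 / 3796 = 7174 m³.

V ≈ 7170 m³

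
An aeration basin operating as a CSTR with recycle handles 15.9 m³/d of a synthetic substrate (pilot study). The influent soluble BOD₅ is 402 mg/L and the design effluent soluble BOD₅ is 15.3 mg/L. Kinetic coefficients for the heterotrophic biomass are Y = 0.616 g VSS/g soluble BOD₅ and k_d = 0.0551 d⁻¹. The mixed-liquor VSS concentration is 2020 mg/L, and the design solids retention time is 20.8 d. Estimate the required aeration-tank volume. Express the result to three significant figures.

Rearranging the biomass balance for a CMAS with decay, V = Y·Q·ΔS·θ_c / [X·(1+k_d θ_c)] = 0.616 × 15.9 × (402 − 15.3) × 20.8 / [2020 × (1 + 0.0551 × 20.8)] = 7.88×10^4 / 4335 = 18.17 m³.

V ≈ 18.2 m³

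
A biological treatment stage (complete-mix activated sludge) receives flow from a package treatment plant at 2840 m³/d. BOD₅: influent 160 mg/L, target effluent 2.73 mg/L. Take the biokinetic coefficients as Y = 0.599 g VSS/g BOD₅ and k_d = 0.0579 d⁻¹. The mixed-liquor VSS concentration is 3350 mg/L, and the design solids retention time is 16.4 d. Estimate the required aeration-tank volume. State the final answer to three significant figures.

V ≈ 672 m³

Rearranging the biomass balance for a CMAS with decay, V = Y·Q·ΔS·θ_c / [X·(1+k_d θ_c)] = 0.599 × 2840 × (160 − 2.73) × 16.4 / [3350 × (1 + 0.0579 × 16.4)] = 4.39×10^6 / 6531 = 671.8 m³.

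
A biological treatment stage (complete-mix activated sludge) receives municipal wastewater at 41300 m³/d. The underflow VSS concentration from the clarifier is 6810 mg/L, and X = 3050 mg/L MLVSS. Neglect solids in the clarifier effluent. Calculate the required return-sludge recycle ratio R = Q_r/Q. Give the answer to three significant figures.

R ≈ 0.811

Solids balance on the clarifier gives (1+R)X = R·X_r, so R = X/(X_r − X) = 3050 / (6810 − 3050) = 0.8112.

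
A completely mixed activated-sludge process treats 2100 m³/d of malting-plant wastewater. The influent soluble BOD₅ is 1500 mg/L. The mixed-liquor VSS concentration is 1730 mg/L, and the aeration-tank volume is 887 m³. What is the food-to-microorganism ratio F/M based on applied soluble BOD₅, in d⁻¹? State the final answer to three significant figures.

F/M ≈ 2.05 d⁻¹

F/M = applied load / biomass = Q·S₀/(V·X) = 2100 × 1500 / (887.0 × 1730) = 2.053 d⁻¹.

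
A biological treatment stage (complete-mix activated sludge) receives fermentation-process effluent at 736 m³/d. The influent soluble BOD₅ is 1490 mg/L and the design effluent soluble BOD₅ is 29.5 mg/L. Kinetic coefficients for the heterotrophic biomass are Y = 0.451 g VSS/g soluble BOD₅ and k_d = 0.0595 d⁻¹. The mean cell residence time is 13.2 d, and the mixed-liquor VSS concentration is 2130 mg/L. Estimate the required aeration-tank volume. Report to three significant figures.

Rearranging the biomass balance for a CMAS with decay, V = Y·Q·ΔS·θ_c / [X·(1+k_d θ_c)] = 0.451 × 736 × (1490 − 29.5) × 13.2 / [2130 × (1 + 0.0595 × 13.2)] = 6.4×10^6 / 3803 = 1683 m³.

V ≈ 1680 m³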